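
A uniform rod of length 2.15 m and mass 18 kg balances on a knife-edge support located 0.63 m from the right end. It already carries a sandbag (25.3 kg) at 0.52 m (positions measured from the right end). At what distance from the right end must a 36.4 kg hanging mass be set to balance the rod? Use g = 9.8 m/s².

Taking torques about the knife-edge support (at 0.63 m from the right end):
Beam weight: 18 × 9.8 = 176.4 N down at 1.075 m → arm 0.445 m, τ = 176.4 × 0.445 = 78.5 N·m counterclockwise.
Sandbag: 25.3 × 9.8 = 247.9 N down at 0.52 m → arm 0.11 m, τ = 247.9 × 0.11 = 27.27 N·m clockwise.
Net moment of existing loads = 51.23 N·m counterclockwise.
The hanging mass weighs 36.4 × 9.8 = 356.7 N and must supply an equal clockwise moment, so its lever arm about the knife-edge support is 51.23 / 356.7 = 0.144 m.
That puts it at 0.63 − 0.144 = 0.486 m from the right end.

x ≈ 0.486 m from the right end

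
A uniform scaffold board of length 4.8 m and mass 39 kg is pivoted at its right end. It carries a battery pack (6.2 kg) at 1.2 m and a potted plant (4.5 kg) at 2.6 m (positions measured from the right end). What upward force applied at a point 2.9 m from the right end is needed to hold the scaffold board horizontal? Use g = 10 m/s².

Take moments about the right end.
Beam weight: 39 × 10 = 390 N down at 2.4 m → arm 2.4 m, τ = 390 × 2.4 = 936 N·m counterclockwise.
Battery pack: 6.2 × 10 = 62 N down at 1.2 m → arm 1.2 m, τ = 62 × 1.2 = 74.4 N·m counterclockwise.
Potted plant: 4.5 × 10 = 45 N down at 2.6 m → arm 2.6 m, τ = 45 × 2.6 = 117 N·m counterclockwise.
Net moment of the loads = 1127 N·m counterclockwise.
The upward force F acts at a point 2.9 m from the right end, arm 2.9 m, giving F × 2.9 clockwise.
Setting net torque to zero: F × 2.9 = 1127 → F = 1127 / 2.9 = 389 N.

F ≈ 389 N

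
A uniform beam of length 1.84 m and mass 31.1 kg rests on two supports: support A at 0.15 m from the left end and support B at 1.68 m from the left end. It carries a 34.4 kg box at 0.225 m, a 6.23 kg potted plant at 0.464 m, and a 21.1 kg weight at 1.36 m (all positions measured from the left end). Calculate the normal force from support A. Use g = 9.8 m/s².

About support B:
Beam weight: 31.1 × 9.8 = 304.8 N down at 0.92 m → arm 0.76 m, τ = 304.8 × 0.76 = 231.6 N·m counterclockwise.
Box: 34.4 × 9.8 = 337.1 N down at 0.225 m → arm 1.455 m, τ = 337.1 × 1.455 = 490.5 N·m counterclockwise.
Potted plant: 6.23 × 9.8 = 61.05 N down at 0.464 m → arm 1.216 m, τ = 61.05 × 1.216 = 74.24 N·m counterclockwise.
Weight: 21.1 × 9.8 = 206.8 N down at 1.36 m → arm 0.32 m, τ = 206.8 × 0.32 = 66.18 N·m counterclockwise.
Net load moment about support B = 862.5 N·m counterclockwise.
Reaction R at support A is upward at 0.15 m, arm 1.53 m → moment R × 1.53 clockwise.
Στ = 0 ⇒ R × 1.53 = 862.5 ⇒ R = 564 N.

R_A ≈ 564 N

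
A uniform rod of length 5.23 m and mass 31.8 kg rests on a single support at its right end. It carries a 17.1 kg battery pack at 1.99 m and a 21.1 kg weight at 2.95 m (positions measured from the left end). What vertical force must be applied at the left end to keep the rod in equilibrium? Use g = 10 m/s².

About the right end:
Beam weight: 31.8 × 10 = 318 N down at 2.615 m → arm 2.615 m, τ = 318 × 2.615 = 831.6 N·m counterclockwise.
Battery pack: 17.1 × 10 = 171 N down at 1.99 m → arm 3.24 m, τ = 171 × 3.24 = 554 N·m counterclockwise.
Weight: 21.1 × 10 = 211 N down at 2.95 m → arm 2.28 m, τ = 211 × 2.28 = 481.1 N·m counterclockwise.
Net moment of the loads = 1867 N·m counterclockwise.
The upward force F acts at the left end, arm 5.23 m, giving F × 5.23 clockwise.
Setting net torque to zero: F × 5.23 = 1867 → F = 1867 / 5.23 = 357 N.

F ≈ 357 N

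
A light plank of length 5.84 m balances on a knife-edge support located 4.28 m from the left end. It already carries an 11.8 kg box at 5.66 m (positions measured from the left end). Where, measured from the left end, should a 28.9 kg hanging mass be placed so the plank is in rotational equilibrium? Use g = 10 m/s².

x ≈ 3.72 m from the left end

About the knife-edge support (at 4.28 m from the left end):
Box: 11.8 × 10 = 118 N down at 5.66 m → arm 1.38 m, τ = 118 × 1.38 = 162.8 N·m clockwise.
Net moment of existing loads = 162.8 N·m clockwise.
The hanging mass weighs 28.9 × 10 = 289 N and must supply an equal counterclockwise moment, so its lever arm about the knife-edge support is 162.8 / 289 = 0.563 m.
That puts it at 4.28 − 0.563 = 3.72 m from the left end.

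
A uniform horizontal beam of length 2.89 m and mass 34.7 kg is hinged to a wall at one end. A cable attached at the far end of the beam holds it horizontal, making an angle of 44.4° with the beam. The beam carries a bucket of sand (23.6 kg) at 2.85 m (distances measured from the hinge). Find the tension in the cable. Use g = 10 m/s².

Choose the hinge as the axis so the unknown hinge reaction has zero arm there.
Beam weight: 34.7 × 10 = 347 N down at 1.445 m → arm 1.445 m, τ = 347 × 1.445 = 501.4 N·m clockwise.
Bucket of sand: 23.6 × 10 = 236 N down at 2.85 m → arm 2.85 m, τ = 236 × 2.85 = 672.6 N·m clockwise.
Total clockwise load moment = 1174 N·m.
The cable tension T acts at 2.89 m; only its component perpendicular to the beam, T sinθ, produces torque. sin 44.4° = 0.6997.
For rotational equilibrium, T × 2.89 × 0.6997 = 1174, so T = 1174 / 2.022 = 581 N.

T ≈ 581 N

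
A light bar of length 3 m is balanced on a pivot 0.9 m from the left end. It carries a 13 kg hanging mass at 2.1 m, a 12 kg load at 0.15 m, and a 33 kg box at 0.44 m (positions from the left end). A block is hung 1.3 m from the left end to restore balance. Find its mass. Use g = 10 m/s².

Take moments about the pivot (at 0.9 m from the left end).
Hanging mass: 13 × 10 = 130 N down at 2.1 m → arm 1.2 m, τ = 130 × 1.2 = 156 N·m clockwise.
Load: 12 × 10 = 120 N down at 0.15 m → arm 0.75 m, τ = 120 × 0.75 = 90 N·m counterclockwise.
Box: 33 × 10 = 330 N down at 0.44 m → arm 0.46 m, τ = 330 × 0.46 = 151.8 N·m counterclockwise.
Net moment of known loads = 85.8 N·m counterclockwise.
An unknown mass m at 1.3 m has arm 0.4 m; its moment is m·g·0.4 clockwise.
Balancing moments: m × 10 × 0.4 = 85.8, giving m = 85.8 / (10 × 0.4) = 21.4 kg.

m ≈ 21.4 kg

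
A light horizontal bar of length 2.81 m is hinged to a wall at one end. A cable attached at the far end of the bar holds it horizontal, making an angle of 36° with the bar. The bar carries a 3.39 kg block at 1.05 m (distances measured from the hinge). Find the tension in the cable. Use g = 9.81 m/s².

T ≈ 21.1 N

Choose the hinge as the axis so the unknown hinge reaction has zero arm there.
Block: 3.39 × 9.81 = 33.26 N down at 1.05 m → arm 1.05 m, τ = 33.26 × 1.05 = 34.92 N·m clockwise.
Total clockwise load moment = 34.92 N·m.
The cable tension T acts at 2.81 m; only its component perpendicular to the bar, T sinθ, produces torque. sin 36° = 0.5878.
For rotational equilibrium, T × 2.81 × 0.5878 = 34.92, so T = 34.92 / 1.652 = 21.1 N.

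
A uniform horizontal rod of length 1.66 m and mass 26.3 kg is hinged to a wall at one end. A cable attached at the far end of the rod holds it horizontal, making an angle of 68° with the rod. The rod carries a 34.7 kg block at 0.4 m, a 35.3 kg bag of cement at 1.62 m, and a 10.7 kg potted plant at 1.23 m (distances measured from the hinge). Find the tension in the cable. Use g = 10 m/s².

T ≈ 689 N

Taking torques about the hinge:
Beam weight: 26.3 × 10 = 263 N down at 0.83 m → arm 0.83 m, τ = 263 × 0.83 = 218.3 N·m clockwise.
Block: 34.7 × 10 = 347 N down at 0.4 m → arm 0.4 m, τ = 347 × 0.4 = 138.8 N·m clockwise.
Bag of cement: 35.3 × 10 = 353 N down at 1.62 m → arm 1.62 m, τ = 353 × 1.62 = 571.9 N·m clockwise.
Potted plant: 10.7 × 10 = 107 N down at 1.23 m → arm 1.23 m, τ = 107 × 1.23 = 131.6 N·m clockwise.
Total clockwise load moment = 1061 N·m.
The cable tension T acts at 1.66 m; only its component perpendicular to the rod, T sinθ, produces torque. sin 68° = 0.9272.
Setting net torque to zero: T × 1.66 × 0.9272 = 1061 → T = 1061 / 1.539 = 689 N.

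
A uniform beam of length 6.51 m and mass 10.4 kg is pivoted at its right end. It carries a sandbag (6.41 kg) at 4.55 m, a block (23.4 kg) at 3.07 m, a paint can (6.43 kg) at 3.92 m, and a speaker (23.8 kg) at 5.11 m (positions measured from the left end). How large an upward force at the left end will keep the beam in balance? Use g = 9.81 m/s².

Taking torques about the right end:
Beam weight: 10.4 × 9.81 = 102 N down at 3.255 m → arm 3.255 m, τ = 102 × 3.255 = 332 N·m counterclockwise.
Sandbag: 6.41 × 9.81 = 62.88 N down at 4.55 m → arm 1.96 m, τ = 62.88 × 1.96 = 123.2 N·m counterclockwise.
Block: 23.4 × 9.81 = 229.6 N down at 3.07 m → arm 3.44 m, τ = 229.6 × 3.44 = 789.8 N·m counterclockwise.
Paint can: 6.43 × 9.81 = 63.08 N down at 3.92 m → arm 2.59 m, τ = 63.08 × 2.59 = 163.4 N·m counterclockwise.
Speaker: 23.8 × 9.81 = 233.5 N down at 5.11 m → arm 1.4 m, τ = 233.5 × 1.4 = 326.9 N·m counterclockwise.
Net moment of the loads = 1735 N·m counterclockwise.
The upward force F acts at the left end, arm 6.51 m, giving F × 6.51 clockwise.
Balancing moments: F × 6.51 = 1735, giving F = 1735 / 6.51 = 267 N.

F ≈ 267 N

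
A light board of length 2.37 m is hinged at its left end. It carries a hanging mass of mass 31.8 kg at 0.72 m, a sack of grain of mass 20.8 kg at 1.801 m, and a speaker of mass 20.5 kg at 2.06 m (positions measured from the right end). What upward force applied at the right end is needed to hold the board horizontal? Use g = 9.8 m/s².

F ≈ 292 N

About the left end:
Hanging mass: 31.8 × 9.8 = 311.6 N down at 0.72 m → arm 1.65 m, τ = 311.6 × 1.65 = 514.1 N·m clockwise.
Sack of grain: 20.8 × 9.8 = 203.8 N down at 1.801 m → arm 0.569 m, τ = 203.8 × 0.569 = 116 N·m clockwise.
Speaker: 20.5 × 9.8 = 200.9 N down at 2.06 m → arm 0.31 m, τ = 200.9 × 0.31 = 62.28 N·m clockwise.
Net moment of the loads = 692.4 N·m clockwise.
The upward force F acts at the right end, arm 2.37 m, giving F × 2.37 counterclockwise.
Setting net torque to zero: F × 2.37 = 692.4 → F = 692.4 / 2.37 = 292 N.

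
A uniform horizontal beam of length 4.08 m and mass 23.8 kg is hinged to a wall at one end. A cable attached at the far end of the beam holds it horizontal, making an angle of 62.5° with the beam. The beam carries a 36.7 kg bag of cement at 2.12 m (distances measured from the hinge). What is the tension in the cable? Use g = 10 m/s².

T ≈ 349 N

About the hinge:
Beam weight: 23.8 × 10 = 238 N down at 2.04 m → arm 2.04 m, τ = 238 × 2.04 = 485.5 N·m clockwise.
Bag of cement: 36.7 × 10 = 367 N down at 2.12 m → arm 2.12 m, τ = 367 × 2.12 = 778 N·m clockwise.
Total clockwise load moment = 1264 N·m.
The cable tension T acts at 4.08 m; only its component perpendicular to the beam, T sinθ, produces torque. sin 62.5° = 0.887.
Setting net torque to zero: T × 4.08 × 0.887 = 1264 → T = 1264 / 3.619 = 349 N.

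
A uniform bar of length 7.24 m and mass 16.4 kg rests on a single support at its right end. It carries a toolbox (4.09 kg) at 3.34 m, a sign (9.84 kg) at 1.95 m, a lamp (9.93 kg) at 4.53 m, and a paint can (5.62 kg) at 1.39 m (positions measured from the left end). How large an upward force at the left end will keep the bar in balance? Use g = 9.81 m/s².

Sum moments about the right end (the unknown pivot reaction has zero arm there).
Beam weight: 16.4 × 9.81 = 160.9 N down at 3.62 m → arm 3.62 m, τ = 160.9 × 3.62 = 582.5 N·m counterclockwise.
Toolbox: 4.09 × 9.81 = 40.12 N down at 3.34 m → arm 3.9 m, τ = 40.12 × 3.9 = 156.5 N·m counterclockwise.
Sign: 9.84 × 9.81 = 96.53 N down at 1.95 m → arm 5.29 m, τ = 96.53 × 5.29 = 510.6 N·m counterclockwise.
Lamp: 9.93 × 9.81 = 97.41 N down at 4.53 m → arm 2.71 m, τ = 97.41 × 2.71 = 264 N·m counterclockwise.
Paint can: 5.62 × 9.81 = 55.13 N down at 1.39 m → arm 5.85 m, τ = 55.13 × 5.85 = 322.5 N·m counterclockwise.
Net moment of the loads = 1836 N·m counterclockwise.
The upward force F acts at the left end, arm 7.24 m, giving F × 7.24 clockwise.
Setting net torque to zero: F × 7.24 = 1836 → F = 1836 / 7.24 = 254 N.

F ≈ 254 N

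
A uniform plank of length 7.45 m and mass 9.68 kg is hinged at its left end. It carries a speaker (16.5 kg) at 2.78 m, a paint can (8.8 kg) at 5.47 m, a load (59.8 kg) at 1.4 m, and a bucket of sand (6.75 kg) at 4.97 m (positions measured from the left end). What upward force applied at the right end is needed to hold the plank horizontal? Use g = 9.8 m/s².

Choose the left end as the axis so the unknown pivot reaction has zero arm there.
Beam weight: 9.68 × 9.8 = 94.86 N down at 3.725 m → arm 3.725 m, τ = 94.86 × 3.725 = 353.4 N·m clockwise.
Speaker: 16.5 × 9.8 = 161.7 N down at 2.78 m → arm 2.78 m, τ = 161.7 × 2.78 = 449.5 N·m clockwise.
Paint can: 8.8 × 9.8 = 86.24 N down at 5.47 m → arm 5.47 m, τ = 86.24 × 5.47 = 471.7 N·m clockwise.
Load: 59.8 × 9.8 = 586 N down at 1.4 m → arm 1.4 m, τ = 586 × 1.4 = 820.4 N·m clockwise.
Bucket of sand: 6.75 × 9.8 = 66.15 N down at 4.97 m → arm 4.97 m, τ = 66.15 × 4.97 = 328.8 N·m clockwise.
Net moment of the loads = 2424 N·m clockwise.
The upward force F acts at the right end, arm 7.45 m, giving F × 7.45 counterclockwise.
Balancing moments: F × 7.45 = 2424, giving F = 2424 / 7.45 = 325 N.

F ≈ 325 N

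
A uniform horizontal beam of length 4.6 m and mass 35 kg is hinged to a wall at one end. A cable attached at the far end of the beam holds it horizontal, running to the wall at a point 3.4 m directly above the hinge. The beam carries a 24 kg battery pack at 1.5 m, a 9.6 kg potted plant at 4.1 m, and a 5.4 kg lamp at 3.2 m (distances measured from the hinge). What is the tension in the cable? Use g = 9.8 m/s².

T ≈ 621 N

Choose the hinge as the axis so the unknown hinge reaction has zero arm there.
Beam weight: 35 × 9.8 = 343 N down at 2.3 m → arm 2.3 m, τ = 343 × 2.3 = 788.9 N·m clockwise.
Battery pack: 24 × 9.8 = 235.2 N down at 1.5 m → arm 1.5 m, τ = 235.2 × 1.5 = 352.8 N·m clockwise.
Potted plant: 9.6 × 9.8 = 94.08 N down at 4.1 m → arm 4.1 m, τ = 94.08 × 4.1 = 385.7 N·m clockwise.
Lamp: 5.4 × 9.8 = 52.92 N down at 3.2 m → arm 3.2 m, τ = 52.92 × 3.2 = 169.3 N·m clockwise.
Total clockwise load moment = 1697 N·m.
The cable tension T acts at 4.6 m; only its component perpendicular to the beam, T sinθ, produces torque. sinθ = h/√(h²+d²) = 3.4/√(3.4²+4.6²) = 0.5944.
Balancing moments: T × 4.6 × 0.5944 = 1697, giving T = 1697 / 2.734 = 621 N.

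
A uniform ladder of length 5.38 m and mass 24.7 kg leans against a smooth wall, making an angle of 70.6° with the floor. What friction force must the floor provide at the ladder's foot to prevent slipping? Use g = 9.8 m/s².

f ≈ 42.6 N

About the foot of the ladder:
Ladder weight 24.7×9.8 = 242.1 N acts at 2.69 m along the ladder; its horizontal arm is 2.69·cos70.6° = 0.8935 m → τ = 216.3 N·m clockwise.
Wall normal N acts horizontally at the top; its moment arm is the height L sinθ = 5.38·sin70.6° = 5.075 m, counterclockwise.
Setting net torque to zero: N × 5.075 = 216.3 → N = 42.6 N.
ΣFx = 0: friction at the foot balances the wall's push, so f = N_wall = 42.6 N.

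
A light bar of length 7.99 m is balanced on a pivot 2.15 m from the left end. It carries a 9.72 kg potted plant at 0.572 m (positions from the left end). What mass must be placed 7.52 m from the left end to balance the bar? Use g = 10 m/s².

Taking torques about the pivot (at 2.15 m from the left end):
Potted plant: 9.72 × 10 = 97.2 N down at 0.572 m → arm 1.578 m, τ = 97.2 × 1.578 = 153.4 N·m counterclockwise.
Net moment of known loads = 153.4 N·m counterclockwise.
An unknown mass m at 7.52 m has arm 5.37 m; its moment is m·g·5.37 clockwise.
Setting net torque to zero: m × 10 × 5.37 = 153.4 → m = 153.4 / (10 × 5.37) = 2.86 kg.

m ≈ 2.86 kg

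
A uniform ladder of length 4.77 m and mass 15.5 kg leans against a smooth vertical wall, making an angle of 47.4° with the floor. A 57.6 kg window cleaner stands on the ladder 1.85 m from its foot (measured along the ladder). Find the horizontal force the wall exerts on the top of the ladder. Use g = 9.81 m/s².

Take moments about the foot of the ladder.
Ladder weight 15.5×9.81 = 152.1 N acts at 2.385 m along the ladder; its horizontal arm is 2.385·cos47.4° = 1.614 m → τ = 245.5 N·m clockwise.
Window cleaner: 57.6×9.81 = 565.1 N at 1.85 m → arm 1.252 m → τ = 707.5 N·m clockwise.
Wall normal N acts horizontally at the top; its moment arm is the height L sinθ = 4.77·sin47.4° = 3.511 m, counterclockwise.
Setting net torque to zero: N × 3.511 = 953 → N = 271 N.

N_wall ≈ 271 N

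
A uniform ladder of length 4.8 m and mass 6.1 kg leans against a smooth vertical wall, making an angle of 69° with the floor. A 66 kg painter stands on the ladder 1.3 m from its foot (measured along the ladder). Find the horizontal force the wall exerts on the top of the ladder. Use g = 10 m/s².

Taking torques about the foot of the ladder:
Ladder weight 6.1×10 = 61 N acts at 2.4 m along the ladder; its horizontal arm is 2.4·cos69° = 0.8601 m → τ = 52.47 N·m clockwise.
Painter: 66×10 = 660 N at 1.3 m → arm 0.4659 m → τ = 307.5 N·m clockwise.
Wall normal N acts horizontally at the top; its moment arm is the height L sinθ = 4.8·sin69° = 4.481 m, counterclockwise.
Balancing moments: N × 4.481 = 360, giving N = 80.3 N.

N_wall ≈ 80.3 N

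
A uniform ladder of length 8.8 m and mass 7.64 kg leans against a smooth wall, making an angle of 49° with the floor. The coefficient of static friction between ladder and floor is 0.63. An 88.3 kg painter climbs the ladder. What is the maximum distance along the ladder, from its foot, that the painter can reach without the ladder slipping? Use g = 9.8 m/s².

Sum moments about the foot of the ladder (the floor normal and friction both act there and drop out).
Ladder weight 7.64×9.8 = 74.87 N acts at 4.4 m along the ladder; its horizontal arm is 4.4·cos49° = 2.887 m → τ = 216.1 N·m clockwise.
Painter weight 88.3×9.8 = 865.3 N at distance d → arm d·cos49° → τ = 865.3·d·0.6561 clockwise.
Wall normal N at the top has arm L sinθ = 6.641 m counterclockwise, so Στ = 0 gives N·6.641 = 216.1 + 567.7·d.
ΣFy = 0 ⇒ N_floor = 940.2 N, so the maximum friction is μ_s·N_floor = 0.63×940.2 = 592.3 N. ΣFx = 0 ⇒ N_wall = f, so at the slipping point N = 592.3 N.
Substituting: 592.3×6.641 = 216.1 + 567.7·d ⇒ d = (3933 − 216.1) / 567.7 = 6.55 m.

d ≈ 6.55 m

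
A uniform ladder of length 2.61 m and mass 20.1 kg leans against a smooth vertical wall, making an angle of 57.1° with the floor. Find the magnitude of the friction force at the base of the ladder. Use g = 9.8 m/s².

Sum moments about the foot of the ladder (the floor normal and friction both act there and drop out).
Ladder weight 20.1×9.8 = 197 N acts at 1.305 m along the ladder; its horizontal arm is 1.305·cos57.1° = 0.7088 m → τ = 139.6 N·m clockwise.
Wall normal N acts horizontally at the top; its moment arm is the height L sinθ = 2.61·sin57.1° = 2.191 m, counterclockwise.
Στ = 0 ⇒ N × 2.191 = 139.6 ⇒ N = 63.7 N.
ΣFx = 0: friction at the foot balances the wall's push, so f = N_wall = 63.7 N.

f ≈ 63.7 N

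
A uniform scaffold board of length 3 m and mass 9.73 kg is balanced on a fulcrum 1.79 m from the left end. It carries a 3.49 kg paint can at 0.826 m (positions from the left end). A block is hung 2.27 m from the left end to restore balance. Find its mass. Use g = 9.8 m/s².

Choose the fulcrum (at 1.79 m from the left end) as the axis so the support reaction has zero arm there.
Beam weight: 9.73 × 9.8 = 95.35 N down at 1.5 m → arm 0.29 m, τ = 95.35 × 0.29 = 27.65 N·m counterclockwise.
Paint can: 3.49 × 9.8 = 34.2 N down at 0.826 m → arm 0.964 m, τ = 34.2 × 0.964 = 32.97 N·m counterclockwise.
Net moment of known loads = 60.62 N·m counterclockwise.
An unknown mass m at 2.27 m has arm 0.48 m; its moment is m·g·0.48 clockwise.
Setting net torque to zero: m × 9.8 × 0.48 = 60.62 → m = 60.62 / (9.8 × 0.48) = 12.9 kg.

m ≈ 12.9 kg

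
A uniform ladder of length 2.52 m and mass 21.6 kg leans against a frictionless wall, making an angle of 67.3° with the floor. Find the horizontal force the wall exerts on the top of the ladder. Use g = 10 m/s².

N_wall ≈ 45.2 N

About the foot of the ladder:
Ladder weight 21.6×10 = 216 N acts at 1.26 m along the ladder; its horizontal arm is 1.26·cos67.3° = 0.4862 m → τ = 105 N·m clockwise.
Wall normal N acts horizontally at the top; its moment arm is the height L sinθ = 2.52·sin67.3° = 2.325 m, counterclockwise.
Balancing moments: N × 2.325 = 105, giving N = 45.2 N.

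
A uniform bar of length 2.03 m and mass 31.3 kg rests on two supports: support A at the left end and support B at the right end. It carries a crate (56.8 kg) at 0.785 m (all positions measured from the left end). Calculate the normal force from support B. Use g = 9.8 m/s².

R_B ≈ 369 N

Take moments about support A.
Beam weight: 31.3 × 9.8 = 306.7 N down at 1.015 m → arm 1.015 m, τ = 306.7 × 1.015 = 311.3 N·m clockwise.
Crate: 56.8 × 9.8 = 556.6 N down at 0.785 m → arm 0.785 m, τ = 556.6 × 0.785 = 436.9 N·m clockwise.
Net load moment about support A = 748.2 N·m clockwise.
Reaction R at support B is upward at 2.03 m, arm 2.03 m → moment R × 2.03 counterclockwise.
Setting net torque to zero: R × 2.03 = 748.2 → R = 369 N.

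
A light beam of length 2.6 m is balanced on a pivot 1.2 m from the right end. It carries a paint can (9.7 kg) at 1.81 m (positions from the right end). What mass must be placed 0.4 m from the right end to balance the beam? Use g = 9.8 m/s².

Sum moments about the pivot (at 1.2 m from the right end) (the support reaction has zero arm there).
Paint can: 9.7 × 9.8 = 95.06 N down at 1.81 m → arm 0.61 m, τ = 95.06 × 0.61 = 57.99 N·m counterclockwise.
Net moment of known loads = 57.99 N·m counterclockwise.
An unknown mass m at 0.4 m has arm 0.8 m; its moment is m·g·0.8 clockwise.
Setting net torque to zero: m × 9.8 × 0.8 = 57.99 → m = 57.99 / (9.8 × 0.8) = 7.4 kg.

m ≈ 7.4 kg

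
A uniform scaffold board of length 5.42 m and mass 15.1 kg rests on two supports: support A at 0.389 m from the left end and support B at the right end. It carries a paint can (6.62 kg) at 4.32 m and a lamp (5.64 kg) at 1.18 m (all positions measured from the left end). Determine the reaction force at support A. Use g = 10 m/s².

R_A ≈ 143 N

Take moments about support B.
Beam weight: 15.1 × 10 = 151 N down at 2.71 m → arm 2.71 m, τ = 151 × 2.71 = 409.2 N·m counterclockwise.
Paint can: 6.62 × 10 = 66.2 N down at 4.32 m → arm 1.1 m, τ = 66.2 × 1.1 = 72.82 N·m counterclockwise.
Lamp: 5.64 × 10 = 56.4 N down at 1.18 m → arm 4.24 m, τ = 56.4 × 4.24 = 239.1 N·m counterclockwise.
Net load moment about support B = 721.1 N·m counterclockwise.
Reaction R at support A is upward at 0.389 m, arm 5.031 m → moment R × 5.031 clockwise.
Setting net torque to zero: R × 5.031 = 721.1 → R = 143 N.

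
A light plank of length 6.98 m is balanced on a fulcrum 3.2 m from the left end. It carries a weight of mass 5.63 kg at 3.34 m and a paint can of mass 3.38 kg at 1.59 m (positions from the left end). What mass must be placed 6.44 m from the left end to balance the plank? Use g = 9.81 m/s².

About the fulcrum (at 3.2 m from the left end):
Weight: 5.63 × 9.81 = 55.23 N down at 3.34 m → arm 0.14 m, τ = 55.23 × 0.14 = 7.732 N·m clockwise.
Paint can: 3.38 × 9.81 = 33.16 N down at 1.59 m → arm 1.61 m, τ = 33.16 × 1.61 = 53.39 N·m counterclockwise.
Net moment of known loads = 45.66 N·m counterclockwise.
An unknown mass m at 6.44 m has arm 3.24 m; its moment is m·g·3.24 clockwise.
For rotational equilibrium, m × 9.81 × 3.24 = 45.66, so m = 45.66 / (9.81 × 3.24) = 1.44 kg.

m ≈ 1.44 kg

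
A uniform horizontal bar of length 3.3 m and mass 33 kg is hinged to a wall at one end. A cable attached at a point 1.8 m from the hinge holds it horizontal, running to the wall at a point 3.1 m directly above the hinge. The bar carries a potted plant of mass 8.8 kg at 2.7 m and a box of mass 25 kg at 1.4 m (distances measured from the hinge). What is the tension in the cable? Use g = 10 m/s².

Choose the hinge as the axis so the unknown hinge reaction has zero arm there.
Beam weight: 33 × 10 = 330 N down at 1.65 m → arm 1.65 m, τ = 330 × 1.65 = 544.5 N·m clockwise.
Potted plant: 8.8 × 10 = 88 N down at 2.7 m → arm 2.7 m, τ = 88 × 2.7 = 237.6 N·m clockwise.
Box: 25 × 10 = 250 N down at 1.4 m → arm 1.4 m, τ = 250 × 1.4 = 350 N·m clockwise.
Total clockwise load moment = 1132 N·m.
The cable tension T acts at 1.8 m; only its component perpendicular to the bar, T sinθ, produces torque. sinθ = h/√(h²+d²) = 3.1/√(3.1²+1.8²) = 0.8648.
Στ = 0 ⇒ T × 1.8 × 0.8648 = 1132 ⇒ T = 1132 / 1.557 = 727 N.

T ≈ 727 N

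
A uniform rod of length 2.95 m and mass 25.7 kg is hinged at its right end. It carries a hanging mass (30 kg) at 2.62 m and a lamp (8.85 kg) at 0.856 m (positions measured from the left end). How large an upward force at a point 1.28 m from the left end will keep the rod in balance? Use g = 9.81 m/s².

F ≈ 390 N

Take moments about the right end.
Beam weight: 25.7 × 9.81 = 252.1 N down at 1.475 m → arm 1.475 m, τ = 252.1 × 1.475 = 371.8 N·m counterclockwise.
Hanging mass: 30 × 9.81 = 294.3 N down at 2.62 m → arm 0.33 m, τ = 294.3 × 0.33 = 97.12 N·m counterclockwise.
Lamp: 8.85 × 9.81 = 86.82 N down at 0.856 m → arm 2.094 m, τ = 86.82 × 2.094 = 181.8 N·m counterclockwise.
Net moment of the loads = 650.7 N·m counterclockwise.
The upward force F acts at a point 1.28 m from the left end, arm 1.67 m, giving F × 1.67 clockwise.
Στ = 0 ⇒ F × 1.67 = 650.7 ⇒ F = 650.7 / 1.67 = 390 N.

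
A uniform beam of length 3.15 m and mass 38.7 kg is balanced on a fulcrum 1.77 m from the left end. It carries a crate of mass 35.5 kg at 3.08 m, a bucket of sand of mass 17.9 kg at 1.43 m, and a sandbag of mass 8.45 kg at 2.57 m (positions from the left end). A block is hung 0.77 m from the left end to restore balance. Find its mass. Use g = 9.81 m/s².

m ≈ 39.6 kg

Taking torques about the fulcrum (at 1.77 m from the left end):
Beam weight: 38.7 × 9.81 = 379.6 N down at 1.575 m → arm 0.195 m, τ = 379.6 × 0.195 = 74.02 N·m counterclockwise.
Crate: 35.5 × 9.81 = 348.3 N down at 3.08 m → arm 1.31 m, τ = 348.3 × 1.31 = 456.3 N·m clockwise.
Bucket of sand: 17.9 × 9.81 = 175.6 N down at 1.43 m → arm 0.34 m, τ = 175.6 × 0.34 = 59.7 N·m counterclockwise.
Sandbag: 8.45 × 9.81 = 82.89 N down at 2.57 m → arm 0.8 m, τ = 82.89 × 0.8 = 66.31 N·m clockwise.
Net moment of known loads = 388.9 N·m clockwise.
An unknown mass m at 0.77 m has arm 1 m; its moment is m·g·1 counterclockwise.
Setting net torque to zero: m × 9.81 × 1 = 388.9 → m = 388.9 / (9.81 × 1) = 39.6 kg.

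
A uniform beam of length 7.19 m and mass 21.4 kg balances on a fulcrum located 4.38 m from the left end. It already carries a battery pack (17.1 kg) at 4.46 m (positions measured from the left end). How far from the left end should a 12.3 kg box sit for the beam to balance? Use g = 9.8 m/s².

Sum moments about the fulcrum (at 4.38 m from the left end) (the support reaction has zero arm there).
Beam weight: 21.4 × 9.8 = 209.7 N down at 3.595 m → arm 0.785 m, τ = 209.7 × 0.785 = 164.6 N·m counterclockwise.
Battery pack: 17.1 × 9.8 = 167.6 N down at 4.46 m → arm 0.08 m, τ = 167.6 × 0.08 = 13.41 N·m clockwise.
Net moment of existing loads = 151.2 N·m counterclockwise.
The box weighs 12.3 × 9.8 = 120.5 N and must supply an equal clockwise moment, so its lever arm about the fulcrum is 151.2 / 120.5 = 1.25 m.
That puts it at 4.38 + 1.25 = 5.63 m from the left end.

x ≈ 5.63 m from the left end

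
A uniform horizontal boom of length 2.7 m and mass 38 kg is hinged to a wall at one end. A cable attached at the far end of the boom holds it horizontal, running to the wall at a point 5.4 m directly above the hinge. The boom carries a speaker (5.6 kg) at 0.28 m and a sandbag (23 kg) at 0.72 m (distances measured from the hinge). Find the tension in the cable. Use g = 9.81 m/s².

T ≈ 282 N

About the hinge:
Beam weight: 38 × 9.81 = 372.8 N down at 1.35 m → arm 1.35 m, τ = 372.8 × 1.35 = 503.3 N·m clockwise.
Speaker: 5.6 × 9.81 = 54.94 N down at 0.28 m → arm 0.28 m, τ = 54.94 × 0.28 = 15.38 N·m clockwise.
Sandbag: 23 × 9.81 = 225.6 N down at 0.72 m → arm 0.72 m, τ = 225.6 × 0.72 = 162.4 N·m clockwise.
Total clockwise load moment = 681.1 N·m.
The cable tension T acts at 2.7 m; only its component perpendicular to the boom, T sinθ, produces torque. sinθ = h/√(h²+d²) = 5.4/√(5.4²+2.7²) = 0.8944.
Setting net torque to zero: T × 2.7 × 0.8944 = 681.1 → T = 681.1 / 2.415 = 282 N.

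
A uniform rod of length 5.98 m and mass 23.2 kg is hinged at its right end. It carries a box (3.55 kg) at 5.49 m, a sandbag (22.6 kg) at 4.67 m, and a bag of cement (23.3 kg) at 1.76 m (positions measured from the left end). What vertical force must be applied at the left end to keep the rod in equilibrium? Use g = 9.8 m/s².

F ≈ 326 N

Taking torques about the right end:
Beam weight: 23.2 × 9.8 = 227.4 N down at 2.99 m → arm 2.99 m, τ = 227.4 × 2.99 = 679.9 N·m counterclockwise.
Box: 3.55 × 9.8 = 34.79 N down at 5.49 m → arm 0.49 m, τ = 34.79 × 0.49 = 17.05 N·m counterclockwise.
Sandbag: 22.6 × 9.8 = 221.5 N down at 4.67 m → arm 1.31 m, τ = 221.5 × 1.31 = 290.2 N·m counterclockwise.
Bag of cement: 23.3 × 9.8 = 228.3 N down at 1.76 m → arm 4.22 m, τ = 228.3 × 4.22 = 963.4 N·m counterclockwise.
Net moment of the loads = 1951 N·m counterclockwise.
The upward force F acts at the left end, arm 5.98 m, giving F × 5.98 clockwise.
Balancing moments: F × 5.98 = 1951, giving F = 1951 / 5.98 = 326 N.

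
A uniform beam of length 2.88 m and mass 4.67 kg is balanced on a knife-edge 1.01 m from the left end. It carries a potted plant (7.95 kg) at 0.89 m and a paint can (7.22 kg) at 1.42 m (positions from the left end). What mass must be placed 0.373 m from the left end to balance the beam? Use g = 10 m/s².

Take moments about the knife-edge (at 1.01 m from the left end).
Beam weight: 4.67 × 10 = 46.7 N down at 1.44 m → arm 0.43 m, τ = 46.7 × 0.43 = 20.08 N·m clockwise.
Potted plant: 7.95 × 10 = 79.5 N down at 0.89 m → arm 0.12 m, τ = 79.5 × 0.12 = 9.54 N·m counterclockwise.
Paint can: 7.22 × 10 = 72.2 N down at 1.42 m → arm 0.41 m, τ = 72.2 × 0.41 = 29.6 N·m clockwise.
Net moment of known loads = 40.14 N·m clockwise.
An unknown mass m at 0.373 m has arm 0.637 m; its moment is m·g·0.637 counterclockwise.
Balancing moments: m × 10 × 0.637 = 40.14, giving m = 40.14 / (10 × 0.637) = 6.3 kg.

m ≈ 6.3 kg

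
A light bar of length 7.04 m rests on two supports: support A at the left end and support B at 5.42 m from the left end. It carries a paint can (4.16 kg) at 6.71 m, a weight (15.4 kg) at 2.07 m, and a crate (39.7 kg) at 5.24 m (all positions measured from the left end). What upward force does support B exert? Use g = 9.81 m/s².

Choose support A as the axis so its reaction then has zero moment arm.
Paint can: 4.16 × 9.81 = 40.81 N down at 6.71 m → arm 6.71 m, τ = 40.81 × 6.71 = 273.8 N·m clockwise.
Weight: 15.4 × 9.81 = 151.1 N down at 2.07 m → arm 2.07 m, τ = 151.1 × 2.07 = 312.8 N·m clockwise.
Crate: 39.7 × 9.81 = 389.5 N down at 5.24 m → arm 5.24 m, τ = 389.5 × 5.24 = 2041 N·m clockwise.
Net load moment about support A = 2628 N·m clockwise.
Reaction R at support B is upward at 5.42 m, arm 5.42 m → moment R × 5.42 counterclockwise.
Setting net torque to zero: R × 5.42 = 2628 → R = 485 N.

R_B ≈ 485 N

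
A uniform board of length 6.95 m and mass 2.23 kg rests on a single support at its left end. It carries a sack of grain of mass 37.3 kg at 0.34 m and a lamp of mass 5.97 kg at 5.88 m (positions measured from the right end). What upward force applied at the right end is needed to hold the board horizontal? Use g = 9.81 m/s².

F ≈ 368 N

Sum moments about the left end (the unknown pivot reaction has zero arm there).
Beam weight: 2.23 × 9.81 = 21.88 N down at 3.475 m → arm 3.475 m, τ = 21.88 × 3.475 = 76.03 N·m clockwise.
Sack of grain: 37.3 × 9.81 = 365.9 N down at 0.34 m → arm 6.61 m, τ = 365.9 × 6.61 = 2419 N·m clockwise.
Lamp: 5.97 × 9.81 = 58.57 N down at 5.88 m → arm 1.07 m, τ = 58.57 × 1.07 = 62.67 N·m clockwise.
Net moment of the loads = 2558 N·m clockwise.
The upward force F acts at the right end, arm 6.95 m, giving F × 6.95 counterclockwise.
Setting net torque to zero: F × 6.95 = 2558 → F = 2558 / 6.95 = 368 N.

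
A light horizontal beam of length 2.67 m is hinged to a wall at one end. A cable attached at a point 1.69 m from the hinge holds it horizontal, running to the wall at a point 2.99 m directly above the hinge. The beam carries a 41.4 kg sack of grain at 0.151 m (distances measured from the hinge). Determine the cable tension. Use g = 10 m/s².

T ≈ 42.5 N

Taking torques about the hinge:
Sack of grain: 41.4 × 10 = 414 N down at 0.151 m → arm 0.151 m, τ = 414 × 0.151 = 62.51 N·m clockwise.
Total clockwise load moment = 62.51 N·m.
The cable tension T acts at 1.69 m; only its component perpendicular to the beam, T sinθ, produces torque. sinθ = h/√(h²+d²) = 2.99/√(2.99²+1.69²) = 0.8706.
Στ = 0 ⇒ T × 1.69 × 0.8706 = 62.51 ⇒ T = 62.51 / 1.471 = 42.5 N.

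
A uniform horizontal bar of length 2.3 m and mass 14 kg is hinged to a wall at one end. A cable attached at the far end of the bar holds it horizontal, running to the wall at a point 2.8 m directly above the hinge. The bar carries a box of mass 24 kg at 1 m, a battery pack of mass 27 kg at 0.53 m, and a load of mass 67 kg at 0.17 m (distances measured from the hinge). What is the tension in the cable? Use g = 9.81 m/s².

T ≈ 363 N

Taking torques about the hinge:
Beam weight: 14 × 9.81 = 137.3 N down at 1.15 m → arm 1.15 m, τ = 137.3 × 1.15 = 157.9 N·m clockwise.
Box: 24 × 9.81 = 235.4 N down at 1 m → arm 1 m, τ = 235.4 × 1 = 235.4 N·m clockwise.
Battery pack: 27 × 9.81 = 264.9 N down at 0.53 m → arm 0.53 m, τ = 264.9 × 0.53 = 140.4 N·m clockwise.
Load: 67 × 9.81 = 657.3 N down at 0.17 m → arm 0.17 m, τ = 657.3 × 0.17 = 111.7 N·m clockwise.
Total clockwise load moment = 645.4 N·m.
The cable tension T acts at 2.3 m; only its component perpendicular to the bar, T sinθ, produces torque. sinθ = h/√(h²+d²) = 2.8/√(2.8²+2.3²) = 0.7727.
Balancing moments: T × 2.3 × 0.7727 = 645.4, giving T = 645.4 / 1.777 = 363 N.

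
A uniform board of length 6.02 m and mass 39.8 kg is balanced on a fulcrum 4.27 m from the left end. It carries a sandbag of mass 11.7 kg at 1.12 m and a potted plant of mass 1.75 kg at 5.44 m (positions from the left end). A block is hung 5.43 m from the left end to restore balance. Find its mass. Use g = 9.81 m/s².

m ≈ 73.2 kg

Taking torques about the fulcrum (at 4.27 m from the left end):
Beam weight: 39.8 × 9.81 = 390.4 N down at 3.01 m → arm 1.26 m, τ = 390.4 × 1.26 = 491.9 N·m counterclockwise.
Sandbag: 11.7 × 9.81 = 114.8 N down at 1.12 m → arm 3.15 m, τ = 114.8 × 3.15 = 361.6 N·m counterclockwise.
Potted plant: 1.75 × 9.81 = 17.17 N down at 5.44 m → arm 1.17 m, τ = 17.17 × 1.17 = 20.09 N·m clockwise.
Net moment of known loads = 833.4 N·m counterclockwise.
An unknown mass m at 5.43 m has arm 1.16 m; its moment is m·g·1.16 clockwise.
Balancing moments: m × 9.81 × 1.16 = 833.4, giving m = 833.4 / (9.81 × 1.16) = 73.2 kg.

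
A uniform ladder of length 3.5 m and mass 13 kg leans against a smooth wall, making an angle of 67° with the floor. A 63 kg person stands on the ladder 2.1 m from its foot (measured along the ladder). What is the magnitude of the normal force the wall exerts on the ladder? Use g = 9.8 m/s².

About the foot of the ladder:
Ladder weight 13×9.8 = 127.4 N acts at 1.75 m along the ladder; its horizontal arm is 1.75·cos67° = 0.6838 m → τ = 87.12 N·m clockwise.
Person: 63×9.8 = 617.4 N at 2.1 m → arm 0.8205 m → τ = 506.6 N·m clockwise.
Wall normal N acts horizontally at the top; its moment arm is the height L sinθ = 3.5·sin67° = 3.222 m, counterclockwise.
For rotational equilibrium, N × 3.222 = 593.7, so N = 184 N.

N_wall ≈ 184 N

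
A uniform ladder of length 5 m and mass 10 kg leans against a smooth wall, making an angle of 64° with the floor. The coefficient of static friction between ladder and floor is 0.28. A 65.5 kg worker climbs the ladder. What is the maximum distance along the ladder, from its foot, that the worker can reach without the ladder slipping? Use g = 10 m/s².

d ≈ 2.93 m

About the foot of the ladder:
Ladder weight 10×10 = 100 N acts at 2.5 m along the ladder; its horizontal arm is 2.5·cos64° = 1.096 m → τ = 109.6 N·m clockwise.
Worker weight 65.5×10 = 655 N at distance d → arm d·cos64° → τ = 655·d·0.4384 clockwise.
Wall normal N at the top has arm L sinθ = 4.494 m counterclockwise, so Στ = 0 gives N·4.494 = 109.6 + 287.2·d.
ΣFy = 0 ⇒ N_floor = 755 N, so the maximum friction is μ_s·N_floor = 0.28×755 = 211.4 N. ΣFx = 0 ⇒ N_wall = f, so at the slipping point N = 211.4 N.
Substituting: 211.4×4.494 = 109.6 + 287.2·d ⇒ d = (950 − 109.6) / 287.2 = 2.93 m.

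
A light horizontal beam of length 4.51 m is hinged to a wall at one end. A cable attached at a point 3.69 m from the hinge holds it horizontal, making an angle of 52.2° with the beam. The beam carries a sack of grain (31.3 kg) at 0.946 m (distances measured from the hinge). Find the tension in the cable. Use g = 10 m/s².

T ≈ 102 N

Choose the hinge as the axis so the unknown hinge reaction has zero arm there.
Sack of grain: 31.3 × 10 = 313 N down at 0.946 m → arm 0.946 m, τ = 313 × 0.946 = 296.1 N·m clockwise.
Total clockwise load moment = 296.1 N·m.
The cable tension T acts at 3.69 m; only its component perpendicular to the beam, T sinθ, produces torque. sin 52.2° = 0.7902.
Στ = 0 ⇒ T × 3.69 × 0.7902 = 296.1 ⇒ T = 296.1 / 2.916 = 102 N.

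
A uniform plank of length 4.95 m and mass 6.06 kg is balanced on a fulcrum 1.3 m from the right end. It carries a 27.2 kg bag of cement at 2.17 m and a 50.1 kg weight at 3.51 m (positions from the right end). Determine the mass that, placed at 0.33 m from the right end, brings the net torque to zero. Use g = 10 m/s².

Taking torques about the fulcrum (at 1.3 m from the right end):
Beam weight: 6.06 × 10 = 60.6 N down at 2.475 m → arm 1.175 m, τ = 60.6 × 1.175 = 71.2 N·m counterclockwise.
Bag of cement: 27.2 × 10 = 272 N down at 2.17 m → arm 0.87 m, τ = 272 × 0.87 = 236.6 N·m counterclockwise.
Weight: 50.1 × 10 = 501 N down at 3.51 m → arm 2.21 m, τ = 501 × 2.21 = 1107 N·m counterclockwise.
Net moment of known loads = 1415 N·m counterclockwise.
An unknown mass m at 0.33 m has arm 0.97 m; its moment is m·g·0.97 clockwise.
Στ = 0 ⇒ m × 10 × 0.97 = 1415 ⇒ m = 1415 / (10 × 0.97) = 146 kg.

m ≈ 146 kg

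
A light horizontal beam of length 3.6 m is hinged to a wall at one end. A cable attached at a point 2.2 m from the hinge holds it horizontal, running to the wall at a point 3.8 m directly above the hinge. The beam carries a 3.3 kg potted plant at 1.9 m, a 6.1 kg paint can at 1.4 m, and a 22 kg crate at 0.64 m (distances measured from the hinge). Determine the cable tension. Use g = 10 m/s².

About the hinge:
Potted plant: 3.3 × 10 = 33 N down at 1.9 m → arm 1.9 m, τ = 33 × 1.9 = 62.7 N·m clockwise.
Paint can: 6.1 × 10 = 61 N down at 1.4 m → arm 1.4 m, τ = 61 × 1.4 = 85.4 N·m clockwise.
Crate: 22 × 10 = 220 N down at 0.64 m → arm 0.64 m, τ = 220 × 0.64 = 140.8 N·m clockwise.
Total clockwise load moment = 288.9 N·m.
The cable tension T acts at 2.2 m; only its component perpendicular to the beam, T sinθ, produces torque. sinθ = h/√(h²+d²) = 3.8/√(3.8²+2.2²) = 0.8654.
Setting net torque to zero: T × 2.2 × 0.8654 = 288.9 → T = 288.9 / 1.904 = 152 N.

T ≈ 152 N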